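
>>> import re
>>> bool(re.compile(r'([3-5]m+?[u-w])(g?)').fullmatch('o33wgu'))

The pattern matches a character in [3-5], then one or more of the literal 'm' (lazy), then a character in [u-w] (captured); then optionally a literal 'g' (captured).
`re.fullmatch` requires the pattern to consume the entire string.
Here the string isn't matched end-to-end, so the call returns None, and `bool(None)` is False.

False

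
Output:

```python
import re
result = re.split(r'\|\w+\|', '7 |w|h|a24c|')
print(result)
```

['7 ', 'h', '']

`split` removes every match and returns the 3 fragments in between.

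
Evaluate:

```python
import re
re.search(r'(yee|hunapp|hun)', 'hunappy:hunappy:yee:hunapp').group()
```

Alternation isn't longest-match — the leftmost alternative that fits at this position is chosen.
`search` walks the string left to right and returns the first match it finds.
The match spans [0:6] → 'hunapp'.
Captured: group 1 = 'hunapp'.

'hunapp'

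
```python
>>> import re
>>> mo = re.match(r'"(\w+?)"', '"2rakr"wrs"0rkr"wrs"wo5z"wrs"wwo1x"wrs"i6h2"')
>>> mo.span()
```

`re.match` only tries the pattern at the start of the string.
The match spans [0:7] → '"2rakr"'.
Captured: group 1 = '2rakr'.

(0, 7)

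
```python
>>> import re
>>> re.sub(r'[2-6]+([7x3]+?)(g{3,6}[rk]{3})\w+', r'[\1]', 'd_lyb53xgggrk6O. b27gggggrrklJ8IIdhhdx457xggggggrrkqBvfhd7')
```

'd_lyb53xgggrk6O. b[7]'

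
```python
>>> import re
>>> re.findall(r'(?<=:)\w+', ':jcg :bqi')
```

Lookahead/lookbehind check context without consuming it, so the matched span excludes the asserted characters.
With no groups in the pattern, `findall` gives back each whole match — 2 here.

['jcg', 'bqi']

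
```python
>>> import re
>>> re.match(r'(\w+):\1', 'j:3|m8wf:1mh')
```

None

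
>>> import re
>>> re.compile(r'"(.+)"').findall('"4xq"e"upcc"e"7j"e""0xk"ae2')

['4xq"e"upcc"e"7j"e""0xk']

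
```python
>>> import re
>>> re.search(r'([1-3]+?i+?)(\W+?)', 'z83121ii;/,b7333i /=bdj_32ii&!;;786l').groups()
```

('3121ii', ';')

This matches one or more of a character in [1-3] (lazy), then one or more of a literal 'i' (lazy) (captured); then one or more of a non-word character (lazy) (captured).
`search` walks the string left to right and returns the first match it finds.
The match spans [2:9] → '3121ii;'.
Captured: group 1 = '3121ii', group 2 = ';'.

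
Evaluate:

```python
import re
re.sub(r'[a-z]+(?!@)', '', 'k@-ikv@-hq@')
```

'k@-v@-q@'

The negative lookahead/lookbehind blocks any match where the forbidden context is present.
Matches: at [3:5] → 'ik'; at [8:9] → 'h'.
`sub` substitutes '' at each match site.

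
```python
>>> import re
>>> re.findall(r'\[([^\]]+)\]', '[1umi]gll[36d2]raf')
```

['1umi', '36d2']

Walking the string: at [0:6] match '[1umi]', group 1 = '1umi'; at [9:15] match '[36d2]', group 1 = '36d2'.
With a single group, `findall` returns only what that group captured — 2 items.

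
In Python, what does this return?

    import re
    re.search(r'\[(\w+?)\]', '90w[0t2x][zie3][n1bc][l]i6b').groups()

The match spans [3:9] → '[0t2x]'.
Captured: group 1 = '0t2x'.

('0t2x',)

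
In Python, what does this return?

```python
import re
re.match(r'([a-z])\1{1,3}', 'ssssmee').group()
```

`match` is anchored at position 0; if the pattern doesn't fit there, it returns None.
The match spans [0:4] → 'ssss'.

'ssss'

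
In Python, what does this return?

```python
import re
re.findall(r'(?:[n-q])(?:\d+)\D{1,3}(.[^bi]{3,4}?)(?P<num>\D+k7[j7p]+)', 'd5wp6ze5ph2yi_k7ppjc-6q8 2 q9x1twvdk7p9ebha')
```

The pattern matches a character in [n-q] (non-capturing group); then one or more of a digit (non-capturing group); then 1 to 3 of a non-digit; then any character, then 3 to 4 of any character except [bi] (lazy) (captured); then one or more of a non-digit, then the literal 'k7', then one or more of one of [j7p] (captured as 'num').
Because the quantifier is non-greedy, it stops expanding at the earliest point where the rest of the pattern can succeed.
Matches: at [3:19] match 'p6ze5ph2yi_k7ppj', groups = ('5ph2', 'yi_k7ppj'); at [27:38] match 'q9x1twvdk7p', groups = ('1twv', 'dk7p').
Multiple groups make `findall` return tuples — one 2-tuple for each match.

[('5ph2', 'yi_k7ppj'), ('1twv', 'dk7p')]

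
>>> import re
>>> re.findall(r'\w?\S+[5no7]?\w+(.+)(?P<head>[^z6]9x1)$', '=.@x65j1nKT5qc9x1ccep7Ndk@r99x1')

[('@r', '99x1')]

Pattern: optionally a word character, then one or more of a non-whitespace character, then optionally one of [5no7]; then one or more of a word character; then one or more of any character (captured); then any character except [z6], then the literal '9x1' (captured as 'head'); then anchored at the end.
With 2 capturing groups, `findall` returns a 2-tuple per match.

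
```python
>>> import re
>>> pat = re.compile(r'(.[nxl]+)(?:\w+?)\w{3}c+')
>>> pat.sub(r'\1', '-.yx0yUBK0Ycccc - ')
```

'-.yx - '

This matches any character, then one or more of one of [nxl] (captured); then one or more of a word character (lazy) (non-capturing group); then exactly 3 of a word character, then one or more of a literal 'c'.
Each match is replaced using the text its own group 1 captured.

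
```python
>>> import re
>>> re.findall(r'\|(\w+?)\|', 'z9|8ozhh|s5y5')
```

Walking the string: at [2:9] match '|8ozhh|', group 1 = '8ozhh'.
With a single group, `findall` returns only what that group captured — 1 item.

['8ozhh']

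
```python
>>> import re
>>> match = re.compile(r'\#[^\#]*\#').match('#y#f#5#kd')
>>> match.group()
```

'#y#'

With `match`, the pattern is implicitly anchored at the beginning.
The match spans [0:3] → '#y#'.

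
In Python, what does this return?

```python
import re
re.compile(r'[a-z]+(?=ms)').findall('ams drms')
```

['a', 'dr']

The `(?=…)`/`(?<=…)` assertion just peeks at neighbouring text; it doesn't advance the match position.
Scanning left to right: at [0:1] → 'a'; at [4:6] → 'dr'.
With no groups in the pattern, `findall` gives back each whole match — 2 here.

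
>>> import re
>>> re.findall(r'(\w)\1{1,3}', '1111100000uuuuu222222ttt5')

['1', '0', 'u', '2', '2', 't']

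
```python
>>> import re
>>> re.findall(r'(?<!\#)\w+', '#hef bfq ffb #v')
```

['ef', 'bfq', 'ffb']

`(?!…)`/`(?<!…)` only lets a position through if the neighbouring text does NOT match; no characters are consumed.
Since nothing is captured, `findall` lists the 3 matched substrings directly.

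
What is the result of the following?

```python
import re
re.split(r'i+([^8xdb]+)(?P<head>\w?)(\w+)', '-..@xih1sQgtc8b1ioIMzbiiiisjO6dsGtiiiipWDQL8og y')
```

['-..@x', 'h1sQgtc', '8', 'b1ioIMzbiiiisjO6dsGtiiiipWDQL8og', ' y']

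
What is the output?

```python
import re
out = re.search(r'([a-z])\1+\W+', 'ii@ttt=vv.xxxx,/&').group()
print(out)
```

`\1` is not a pattern — it's the concrete string captured by group 1, re-applied verbatim.
The match spans [0:3] → 'ii@'.

ii@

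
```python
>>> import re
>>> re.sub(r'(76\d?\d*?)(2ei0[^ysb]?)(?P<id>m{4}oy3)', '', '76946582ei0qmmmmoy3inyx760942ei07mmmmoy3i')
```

'inyxi'

Every occurrence is swapped for ''.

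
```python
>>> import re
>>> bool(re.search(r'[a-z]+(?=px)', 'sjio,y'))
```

False

The positive lookaround only admits positions where the adjacent text matches; those characters stay outside the span.
Here no position works, so the call returns None, and `bool(None)` is False.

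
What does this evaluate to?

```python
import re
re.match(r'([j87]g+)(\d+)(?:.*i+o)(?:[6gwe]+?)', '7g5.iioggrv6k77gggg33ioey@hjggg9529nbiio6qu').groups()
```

Pattern: one of [j87], then one or more of the literal 'g' (captured); then one or more of a digit (captured); then zero or more of any character, then one or more of the literal 'i', then the literal 'o' (non-capturing group); then one or more of one of [6gwe] (lazy) (non-capturing group).
`re.match` won't scan ahead — the pattern has to work from the very first character.
The match spans [0:41] → '7g5.iioggrv6k77gggg33ioey@hjggg9529nbiio6'.
Captured: group 1 = '7g', group 2 = '5'.

('7g', '5')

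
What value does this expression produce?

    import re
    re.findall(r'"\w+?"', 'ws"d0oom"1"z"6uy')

['"d0oom"', '"z"']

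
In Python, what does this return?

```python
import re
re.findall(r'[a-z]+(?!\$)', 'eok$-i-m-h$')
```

['eo', 'i', 'm']

Because the assertion is negative and zero-width, positions next to the forbidden text are skipped.
Matches: at [0:2] → 'eo'; at [5:6] → 'i'; at [7:8] → 'm'.
Since nothing is captured, `findall` lists the 3 matched substrings directly.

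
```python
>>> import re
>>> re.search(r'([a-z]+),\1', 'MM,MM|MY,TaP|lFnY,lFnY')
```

None

`\1` has to match the exact text group 1 already captured.
Unlike `match`, `search` isn't anchored — it looks for the pattern anywhere in the string.
Here no position works, so the call returns None.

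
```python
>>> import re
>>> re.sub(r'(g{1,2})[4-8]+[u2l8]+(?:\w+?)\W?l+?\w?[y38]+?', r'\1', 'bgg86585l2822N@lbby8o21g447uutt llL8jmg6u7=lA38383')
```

'bgg22N@lbby8o21gjmg8383'

The pattern matches 1 to 2 of a literal 'g' (captured); then one or more of a character in [4-8], then one or more of one of [u2l8]; then one or more of a word character (lazy) (non-capturing group); then optionally a non-word character, then one or more of the literal 'l' (lazy); then optionally a word character, then one or more of one of [y38] (lazy).
A `+?`/`*?`/`{m,n}?` starts at its minimum and grows only as far as needed for what follows to match.
Matches: at [1:11] → 'gg86585l28'; at [23:36] → 'g447uutt llL8'; at [38:46] → 'g6u7=lA3'.
The replacement refers to a captured group, so each match is rewritten using its own captured text.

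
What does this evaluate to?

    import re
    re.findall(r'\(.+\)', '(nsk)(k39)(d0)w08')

Since nothing is captured, `findall` lists the 1 matched substring directly.

['(nsk)(k39)(d0)']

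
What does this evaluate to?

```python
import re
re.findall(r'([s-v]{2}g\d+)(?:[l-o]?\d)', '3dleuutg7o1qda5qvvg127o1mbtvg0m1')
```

['utg7', 'vvg127', 'tvg0']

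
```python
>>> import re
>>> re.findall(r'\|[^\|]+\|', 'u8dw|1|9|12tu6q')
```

['|1|']

Matches: at [4:7] → '|1|'.
No capturing groups, so `findall` returns the 1 full match string.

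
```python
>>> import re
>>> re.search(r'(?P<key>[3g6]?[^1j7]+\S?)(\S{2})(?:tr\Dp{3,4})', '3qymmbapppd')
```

None

This matches optionally one of [3g6], then one or more of any character except [1j7], then optionally a non-whitespace character (captured as 'key'); then exactly 2 of a non-whitespace character (captured); then the literal 'tr', then a non-digit, then 3 to 4 of a literal 'p' (non-capturing group).
`re.search` tries every starting position until one works.
Here no position works, so the call returns None.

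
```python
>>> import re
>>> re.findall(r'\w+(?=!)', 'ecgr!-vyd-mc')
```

['ecgr']

Lookahead/lookbehind check context without consuming it, so the matched span excludes the asserted characters.
Scanning left to right: at [0:4] → 'ecgr'.
`findall` yields the raw match text (1 of them) because the pattern has no groups.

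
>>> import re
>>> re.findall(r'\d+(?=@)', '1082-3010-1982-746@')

['746']

The `(?=…)`/`(?<=…)` assertion just peeks at neighbouring text; it doesn't advance the match position.
Matches: at [15:18] → '746'.
No capturing groups, so `findall` returns the 1 full match string.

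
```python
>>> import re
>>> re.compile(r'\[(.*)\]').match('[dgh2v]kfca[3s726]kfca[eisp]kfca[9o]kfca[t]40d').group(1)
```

'dgh2v]kfca[3s726]kfca[eisp]kfca[9o]kfca[t'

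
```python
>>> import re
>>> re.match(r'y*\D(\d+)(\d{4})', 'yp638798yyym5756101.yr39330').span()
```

(0, 8)

`re.match` only tries the pattern at the start of the string.
The match spans [0:8] → 'yp638798'.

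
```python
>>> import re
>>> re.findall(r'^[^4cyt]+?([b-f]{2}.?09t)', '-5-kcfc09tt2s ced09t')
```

Pattern: anchored at the start of the string; then one or more of any character except [4cyt] (lazy); then exactly 2 of a character in [b-f], then optionally any character, then the literal '09t' (captured).
Walking the string: at [0:10] match '-5-kcfc09t', group 1 = 'cfc09t'.
`findall` collects group 1 from the one match (1 total).

['cfc09t']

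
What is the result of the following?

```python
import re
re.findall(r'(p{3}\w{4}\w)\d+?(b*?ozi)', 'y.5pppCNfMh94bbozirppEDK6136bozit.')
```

[('pppCNfMh', 'bbozi')]

This matches exactly 3 of a literal 'p', then exactly 4 of a word character, then a word character (captured); then one or more of a digit (lazy); then zero or more of a literal 'b' (lazy), then the literal 'ozi' (captured).
With 2 capturing groups, `findall` returns a 2-tuple per match.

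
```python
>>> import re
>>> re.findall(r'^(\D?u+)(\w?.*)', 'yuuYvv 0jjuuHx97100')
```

The pattern matches anchored at the start of the string; then optionally a non-digit, then one or more of the literal 'u' (captured); then optionally a word character, then zero or more of any character (captured).
2 groups means the one result is a tuple of 2 captured strings — 1 here.

[('yuu', 'Yvv 0jjuuHx97100')]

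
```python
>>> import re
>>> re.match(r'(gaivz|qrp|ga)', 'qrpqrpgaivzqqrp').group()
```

'qrp'

`match` is anchored at position 0; if the pattern doesn't fit there, it returns None.
The match spans [0:3] → 'qrp'.
Captured: group 1 = 'qrp'.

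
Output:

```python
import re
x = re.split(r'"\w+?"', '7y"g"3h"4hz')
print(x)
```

['7y', '3h"4hz']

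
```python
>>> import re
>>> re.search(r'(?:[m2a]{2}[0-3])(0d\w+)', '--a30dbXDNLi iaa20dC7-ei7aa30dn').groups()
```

The match spans [14:21] → 'aa20dC7'.
Captured: group 1 = '0dC7'.

('0dC7',)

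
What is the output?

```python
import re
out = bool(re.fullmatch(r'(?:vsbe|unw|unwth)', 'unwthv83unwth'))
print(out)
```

False

`fullmatch` succeeds only if the pattern covers the string from start to end.
Here there's no way to consume every character, so the call returns None, and `bool(None)` is False.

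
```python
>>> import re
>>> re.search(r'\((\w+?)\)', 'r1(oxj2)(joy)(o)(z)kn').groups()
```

('oxj2',)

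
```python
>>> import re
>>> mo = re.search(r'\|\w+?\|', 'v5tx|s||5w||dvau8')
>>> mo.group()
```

The match spans [4:7] → '|s|'.

'|s|'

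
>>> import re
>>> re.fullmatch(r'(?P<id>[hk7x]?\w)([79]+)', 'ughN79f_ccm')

The pattern matches optionally one of [hk7x], then a word character (captured as 'id'); then one or more of one of [79] (captured).
`fullmatch` succeeds only if the pattern covers the string from start to end.
Here the pattern can't cover the whole string, so the call returns None.

None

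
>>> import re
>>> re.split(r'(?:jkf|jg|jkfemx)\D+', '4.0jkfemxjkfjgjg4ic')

Matches to split on: at [3:16] → 'jkfemxjkfjgjg'.
`split` removes every match and returns the 2 fragments in between.

['4.0', '4ic']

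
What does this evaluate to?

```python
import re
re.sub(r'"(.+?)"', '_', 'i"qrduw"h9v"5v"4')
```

'i_h9v_4'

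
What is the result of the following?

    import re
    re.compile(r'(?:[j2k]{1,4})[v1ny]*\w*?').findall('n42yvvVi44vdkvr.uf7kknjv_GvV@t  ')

['2yvv', 'kv', 'kkn', 'jv']

The pattern matches 1 to 4 of one of [j2k] (non-capturing group); then zero or more of one of [v1ny], then zero or more of a word character (lazy).
The `?` after the quantifier makes it lazy — it takes as little as possible before letting the rest of the pattern try.
Matches: at [2:6] → '2yvv'; at [12:14] → 'kv'; at [19:22] → 'kkn'; at [22:24] → 'jv'.
Since nothing is captured, `findall` lists the 4 matched substrings directly.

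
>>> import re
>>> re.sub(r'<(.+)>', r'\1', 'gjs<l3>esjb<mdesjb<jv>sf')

'gjsl3>esjb<mdesjb<jvsf'

Each match is replaced using the text its own group 1 captured.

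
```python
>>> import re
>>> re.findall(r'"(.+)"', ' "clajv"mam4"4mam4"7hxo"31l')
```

With a single group, `findall` returns only what that group captured — 1 item.

['clajv"mam4"4mam4"7hxo']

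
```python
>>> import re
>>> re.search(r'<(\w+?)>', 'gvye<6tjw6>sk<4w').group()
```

`re.search` tries every starting position until one works.
The match spans [4:11] → '<6tjw6>'.
Captured: group 1 = '6tjw6'.

'<6tjw6>'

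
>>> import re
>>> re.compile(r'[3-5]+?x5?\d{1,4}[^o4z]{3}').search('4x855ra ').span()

(0, 8)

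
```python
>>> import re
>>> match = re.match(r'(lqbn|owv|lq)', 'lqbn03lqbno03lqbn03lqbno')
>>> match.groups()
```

The match spans [0:4] → 'lqbn'.
Captured: group 1 = 'lqbn'.

('lqbn',)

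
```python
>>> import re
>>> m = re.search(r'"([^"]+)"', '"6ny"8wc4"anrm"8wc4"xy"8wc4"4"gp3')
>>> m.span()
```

(0, 5)

The match spans [0:5] → '"6ny"'.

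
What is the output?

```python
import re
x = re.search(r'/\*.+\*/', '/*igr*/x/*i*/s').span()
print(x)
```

(0, 13)

The match spans [0:13] → '/*igr*/x/*i*/'.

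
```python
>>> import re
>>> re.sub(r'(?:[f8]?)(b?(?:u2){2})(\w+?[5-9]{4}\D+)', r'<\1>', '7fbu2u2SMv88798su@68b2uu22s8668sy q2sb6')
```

'7<bu2u2>68b2uu22s8668sy q2sb6'

The pattern matches optionally one of [f8] (non-capturing group); then optionally the literal 'b', then the literal 'u2' repeated 2 times (captured); then one or more of a word character (lazy), then exactly 4 of a character in [5-9], then one or more of a non-digit (captured).
Matches: at [1:18] → 'fbu2u2SMv88798su@'.
`\1` in the replacement pulls in group 1's text for each match.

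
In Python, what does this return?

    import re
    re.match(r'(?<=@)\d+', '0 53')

None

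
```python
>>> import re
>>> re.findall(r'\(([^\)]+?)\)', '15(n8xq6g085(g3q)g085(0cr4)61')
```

['n8xq6g085(g3q', '0cr4']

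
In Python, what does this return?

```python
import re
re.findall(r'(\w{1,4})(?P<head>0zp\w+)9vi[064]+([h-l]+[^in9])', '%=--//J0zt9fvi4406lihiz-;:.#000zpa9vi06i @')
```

This matches 1 to 4 of a word character (captured); then the literal '0zp', then one or more of a word character (captured as 'head'); then the literal '9vi', then one or more of one of [064]; then one or more of a character in [h-l], then any character except [in9] (captured).
Scanning left to right: at [28:41] match '000zpa9vi06i ', groups = ('00', '0zpa', 'i ').
Multiple groups make `findall` return tuples — one 3-tuple for the one match.

[('00', '0zpa', 'i ')]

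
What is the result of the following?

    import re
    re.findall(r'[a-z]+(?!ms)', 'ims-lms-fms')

['ims', 'lms', 'fms']

Because the assertion is negative and zero-width, positions next to the forbidden text are skipped.
Since nothing is captured, `findall` lists the 3 matched substrings directly.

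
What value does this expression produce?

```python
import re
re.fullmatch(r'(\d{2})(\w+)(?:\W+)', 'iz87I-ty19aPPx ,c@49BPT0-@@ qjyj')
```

None

`re.fullmatch` requires the pattern to consume the entire string.
Here the string isn't matched end-to-end, so the call returns None.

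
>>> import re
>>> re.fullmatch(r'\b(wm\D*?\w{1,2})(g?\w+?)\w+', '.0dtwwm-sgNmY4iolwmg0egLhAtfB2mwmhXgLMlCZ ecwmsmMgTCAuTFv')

None

Pattern: a word boundary (`\b`, zero-width); then the literal 'wm', then zero or more of a non-digit (lazy), then 1 to 2 of a word character (captured); then optionally the literal 'g', then one or more of a word character (lazy) (captured); then one or more of a word character.
`re.fullmatch` is like wrapping the pattern in `^…$` (in single-line mode).
Here the string isn't matched end-to-end, so the call returns None.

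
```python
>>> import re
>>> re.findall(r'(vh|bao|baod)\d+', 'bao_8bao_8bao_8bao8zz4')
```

One capturing group, so `findall` returns just the captured substring from the one match — 1 in all.

['bao']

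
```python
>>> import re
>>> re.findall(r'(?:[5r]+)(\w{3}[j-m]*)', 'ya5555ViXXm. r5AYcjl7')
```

This matches one or more of one of [5r] (non-capturing group); then exactly 3 of a word character, then zero or more of a character in [j-m] (captured).
`findall` collects group 1 from each match (2 total).

['ViX', 'AYcjl']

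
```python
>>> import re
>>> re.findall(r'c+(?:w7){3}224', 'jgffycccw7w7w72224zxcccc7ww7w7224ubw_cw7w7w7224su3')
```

['cw7w7w7224']

With no groups in the pattern, `findall` gives back each whole match — 1 here.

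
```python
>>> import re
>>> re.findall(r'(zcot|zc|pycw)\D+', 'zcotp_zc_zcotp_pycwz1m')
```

['zcot']

`|` is ordered: at each position the engine commits to the first alternative that works.
`findall` collects group 1 from the one match (1 total).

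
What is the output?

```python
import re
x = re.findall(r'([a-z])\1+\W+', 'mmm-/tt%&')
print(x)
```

['m', 't']

`\1` is not a pattern — it's the concrete string captured by group 1, re-applied verbatim.
Because there's exactly one group, `findall` drops the full match and keeps group 1 from each hit.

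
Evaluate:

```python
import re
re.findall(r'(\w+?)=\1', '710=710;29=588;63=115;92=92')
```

['710', '92']

`\1` is not a pattern — it's the concrete string captured by group 1, re-applied verbatim.
Because there's exactly one group, `findall` drops the full match and keeps group 1 from each hit.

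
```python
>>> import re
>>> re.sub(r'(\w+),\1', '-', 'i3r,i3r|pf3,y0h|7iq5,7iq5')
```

`\1` has to match the exact text group 1 already captured.
Matches: at [0:7] → 'i3r,i3r'; at [16:25] → '7iq5,7iq5'.
`sub` substitutes '-' at each match site.

'-|pf3,y0h|-'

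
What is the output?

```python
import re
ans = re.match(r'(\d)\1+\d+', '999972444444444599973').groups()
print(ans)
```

`\1` is not a pattern — it's the concrete string captured by group 1, re-applied verbatim.
With `match`, the pattern is implicitly anchored at the beginning.
The match spans [0:21] → '999972444444444599973'.
Captured: group 1 = '9'.

('9',)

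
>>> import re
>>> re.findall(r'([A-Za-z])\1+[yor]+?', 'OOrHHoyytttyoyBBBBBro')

['O', 'H', 't', 'B']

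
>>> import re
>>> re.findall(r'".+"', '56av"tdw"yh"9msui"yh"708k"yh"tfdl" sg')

['"tdw"yh"9msui"yh"708k"yh"tfdl"']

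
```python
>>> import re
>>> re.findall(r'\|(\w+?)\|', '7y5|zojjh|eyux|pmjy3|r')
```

['zojjh', 'pmjy3']

Matches: at [3:10] match '|zojjh|', group 1 = 'zojjh'; at [14:21] match '|pmjy3|', group 1 = 'pmjy3'.
With a single group, `findall` returns only what that group captured — 2 items.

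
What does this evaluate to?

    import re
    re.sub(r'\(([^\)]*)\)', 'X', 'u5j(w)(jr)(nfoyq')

'u5jXX(nfoyq'

Matches: at [3:6] → '(w)'; at [6:10] → '(jr)'.
Each match is replaced by 'X'.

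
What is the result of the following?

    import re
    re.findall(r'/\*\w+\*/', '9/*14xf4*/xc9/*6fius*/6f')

['/*14xf4*/', '/*6fius*/']

`findall` yields the raw match text (2 of them) because the pattern has no groups.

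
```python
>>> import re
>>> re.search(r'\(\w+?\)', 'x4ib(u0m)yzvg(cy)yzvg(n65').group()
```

Unlike `match`, `search` isn't anchored — it looks for the pattern anywhere in the string.
The match spans [4:9] → '(u0m)'.

'(u0m)'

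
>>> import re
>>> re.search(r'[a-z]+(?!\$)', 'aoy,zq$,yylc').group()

'aoy'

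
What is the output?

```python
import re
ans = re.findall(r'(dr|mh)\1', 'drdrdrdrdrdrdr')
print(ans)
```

`\1` has to match the exact text group 1 already captured.
`findall` collects group 1 from each match (3 total).

['dr', 'dr', 'dr']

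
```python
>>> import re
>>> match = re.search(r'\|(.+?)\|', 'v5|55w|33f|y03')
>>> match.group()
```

'|55w|'

`search` walks the string left to right and returns the first match it finds.
The match spans [2:7] → '|55w|'.
Captured: group 1 = '55w'.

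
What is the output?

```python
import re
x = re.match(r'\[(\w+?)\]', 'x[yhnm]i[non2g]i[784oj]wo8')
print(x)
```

None

`re.match` won't scan ahead — the pattern has to work from the very first character.
Here the pattern fails at index 0, so the call returns None.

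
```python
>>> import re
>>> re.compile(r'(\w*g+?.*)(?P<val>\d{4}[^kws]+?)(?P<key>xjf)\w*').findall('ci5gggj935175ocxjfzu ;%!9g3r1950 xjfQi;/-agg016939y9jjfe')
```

[('ci5gggj935175ocxjfzu ;%!9g3r', '1950 ', 'xjf')]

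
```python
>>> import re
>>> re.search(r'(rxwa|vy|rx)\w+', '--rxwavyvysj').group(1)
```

'rxwa'

The match spans [2:12] → 'rxwavyvysj'.
Captured: group 1 = 'rxwa'.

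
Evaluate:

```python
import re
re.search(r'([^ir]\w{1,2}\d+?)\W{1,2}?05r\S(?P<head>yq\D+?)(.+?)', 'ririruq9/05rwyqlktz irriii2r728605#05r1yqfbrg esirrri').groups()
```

('uq9', 'yql', 'k')

The pattern matches any character except [ir], then 1 to 2 of a word character, then one or more of a digit (lazy) (captured); then 1 to 2 of a non-word character (lazy), then the literal '05r', then a non-whitespace character; then the literal 'yq', then one or more of a non-digit (lazy) (captured as 'head'); then one or more of any character (lazy) (captured).
With the lazy modifier that quantifier settles for the fewest repetitions that let the rest of the pattern succeed (the atoms after it are unaffected and can still be greedy).
`re.search` tries every starting position until one works.
The match spans [5:17] → 'uq9/05rwyqlk'.
Captured: group 1 = 'uq9', group 2 = 'yql', group 3 = 'k'.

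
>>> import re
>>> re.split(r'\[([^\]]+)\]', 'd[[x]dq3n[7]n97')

The group in the pattern means `split` returns the separators' captures alongside the pieces.

['d', '[x', 'dq3n', '7', 'n97']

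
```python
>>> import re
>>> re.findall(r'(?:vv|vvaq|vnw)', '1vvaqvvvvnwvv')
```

['vv', 'vv', 'vv', 'vv']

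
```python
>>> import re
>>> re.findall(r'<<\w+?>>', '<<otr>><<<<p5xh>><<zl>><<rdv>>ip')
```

['<<otr>>', '<<p5xh>>', '<<zl>>', '<<rdv>>']

Walking the string: at [0:7] → '<<otr>>'; at [9:17] → '<<p5xh>>'; at [17:23] → '<<zl>>'; at [23:30] → '<<rdv>>'.
With no groups in the pattern, `findall` gives back each whole match — 4 here.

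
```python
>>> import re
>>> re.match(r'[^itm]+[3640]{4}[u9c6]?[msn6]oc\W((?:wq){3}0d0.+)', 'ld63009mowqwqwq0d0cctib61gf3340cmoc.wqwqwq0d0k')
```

None

The pattern matches one or more of any character except [itm]; then exactly 4 of one of [3640], then optionally one of [u9c6]; then one of [msn6], then the literal 'oc', then a non-word character; then the literal 'wq' repeated 3 times, then the literal '0d0', then one or more of any character (captured).
`re.match` only tries the pattern at the start of the string.
Here position 0 doesn't satisfy it, so the call returns None.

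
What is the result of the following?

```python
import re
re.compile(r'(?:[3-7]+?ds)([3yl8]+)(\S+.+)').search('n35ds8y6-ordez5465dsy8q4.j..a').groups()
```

('8y', '6-ordez5465dsy8q4.j..a')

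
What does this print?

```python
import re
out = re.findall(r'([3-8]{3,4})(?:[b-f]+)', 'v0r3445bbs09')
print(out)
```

['3445']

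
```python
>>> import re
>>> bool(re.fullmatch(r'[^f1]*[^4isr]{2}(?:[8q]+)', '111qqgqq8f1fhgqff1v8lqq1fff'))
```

The pattern matches zero or more of any character except [f1], then exactly 2 of any character except [4isr]; then one or more of one of [8q] (non-capturing group).
For `fullmatch`, every character of the input must be accounted for by the pattern.
Here the pattern can't cover the whole string, so the call returns None, and `bool(None)` is False.

False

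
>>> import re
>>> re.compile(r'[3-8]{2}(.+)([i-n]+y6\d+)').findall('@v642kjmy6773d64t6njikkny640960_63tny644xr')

[('2kjmy6773d64t6njikkny640960_63t', 'ny644')]

2 groups means the one result is a tuple of 2 captured strings — 1 here.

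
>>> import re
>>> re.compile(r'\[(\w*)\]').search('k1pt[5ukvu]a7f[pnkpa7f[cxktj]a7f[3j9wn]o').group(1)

'5ukvu'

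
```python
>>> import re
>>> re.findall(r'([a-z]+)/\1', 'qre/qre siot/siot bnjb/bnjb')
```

After group 1 captures some text, `\1` only succeeds where that same text appears again.
Matches: at [0:7] match 'qre/qre', group 1 = 'qre'; at [8:17] match 'siot/siot', group 1 = 'siot'; at [18:27] match 'bnjb/bnjb', group 1 = 'bnjb'.
With a single group, `findall` returns only what that group captured — 3 items.

['qre', 'siot', 'bnjb']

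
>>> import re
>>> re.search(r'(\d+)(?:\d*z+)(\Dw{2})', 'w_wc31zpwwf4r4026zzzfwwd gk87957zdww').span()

(4, 10)

Pattern: one or more of a digit (captured); then zero or more of a digit, then one or more of the literal 'z' (non-capturing group); then a non-digit, then exactly 2 of the literal 'w' (captured).
The match spans [4:10] → '31zpww'.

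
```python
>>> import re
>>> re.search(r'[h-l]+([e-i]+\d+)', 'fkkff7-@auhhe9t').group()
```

'kkff7'

The pattern matches one or more of a character in [h-l]; then one or more of a character in [e-i], then one or more of a digit (captured).
`re.search` tries every starting position until one works.
The match spans [1:6] → 'kkff7'.
Captured: group 1 = 'ff7'.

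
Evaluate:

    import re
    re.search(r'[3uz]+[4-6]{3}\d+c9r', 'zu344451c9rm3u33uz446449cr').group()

'zu344451c9r'

The pattern matches one or more of one of [3uz]; then exactly 3 of a character in [4-6], then one or more of a digit, then the literal 'c9r'.
`search` walks the string left to right and returns the first match it finds.
The match spans [0:11] → 'zu344451c9r'.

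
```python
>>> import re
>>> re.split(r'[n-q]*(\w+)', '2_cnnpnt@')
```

The pattern matches zero or more of a character in [n-q]; then one or more of a word character (captured).
With a capturing group present, the delimiter's captured portion is kept in the result list.

['', '2_cnnpnt', '@']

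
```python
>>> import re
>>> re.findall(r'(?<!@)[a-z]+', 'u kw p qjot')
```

['u', 'kw', 'p', 'qjot']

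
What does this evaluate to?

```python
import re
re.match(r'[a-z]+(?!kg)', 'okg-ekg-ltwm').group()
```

'okg'

`re.match` won't scan ahead — the pattern has to work from the very first character.
The match spans [0:3] → 'okg'.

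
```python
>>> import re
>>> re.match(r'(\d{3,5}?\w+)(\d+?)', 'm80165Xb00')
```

`match` is anchored at position 0; if the pattern doesn't fit there, it returns None.
Here position 0 doesn't satisfy it, so the call returns None.

None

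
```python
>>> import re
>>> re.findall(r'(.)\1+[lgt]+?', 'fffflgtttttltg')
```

The backreference `\1` re-matches whatever the first group consumed, character for character.
Matches: at [0:5] match 'ffffl', group 1 = 'f'; at [6:12] match 'tttttl', group 1 = 't'.
One capturing group, so `findall` returns just the captured substring from each match — 2 in all.

['f', 't']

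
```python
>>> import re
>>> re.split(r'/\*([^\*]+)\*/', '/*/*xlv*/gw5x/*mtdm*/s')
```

['/*', 'xlv', 'gw5x', 'mtdm', 's']

Matches to split on: at [2:9] → '/*xlv*/'; at [13:21] → '/*mtdm*/'.
`re.split` interleaves the captured-group text with the surrounding fragments.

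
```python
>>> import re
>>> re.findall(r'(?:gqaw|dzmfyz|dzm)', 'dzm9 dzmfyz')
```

The regex engine tests alternatives in the order written; an earlier branch that matches wins even if a later one would match more.
Scanning left to right: at [0:3] → 'dzm'; at [5:11] → 'dzmfyz'.
Since nothing is captured, `findall` lists the 2 matched substrings directly.

['dzm', 'dzmfyz']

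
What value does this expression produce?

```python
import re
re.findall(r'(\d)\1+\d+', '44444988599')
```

A backreference is literal: `\1` must see the identical characters the first group matched.
Scanning left to right: at [0:11] match '44444988599', group 1 = '4'.
With a single group, `findall` returns only what that group captured — 1 item.

['4']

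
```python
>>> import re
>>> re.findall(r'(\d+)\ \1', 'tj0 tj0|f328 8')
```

['8']

The backreference `\1` re-matches whatever the first group consumed, character for character.
`findall` collects group 1 from the one match (1 total).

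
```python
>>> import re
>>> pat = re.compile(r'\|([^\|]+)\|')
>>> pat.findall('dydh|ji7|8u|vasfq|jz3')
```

['ji7', 'vasfq']

Matches: at [4:9] match '|ji7|', group 1 = 'ji7'; at [11:18] match '|vasfq|', group 1 = 'vasfq'.
`findall` collects group 1 from each match (2 total).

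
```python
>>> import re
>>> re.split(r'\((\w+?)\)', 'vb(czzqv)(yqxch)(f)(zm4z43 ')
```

['vb', 'czzqv', '', 'yqxch', '', 'f', '(zm4z43 ']

Matches to split on: at [2:9] → '(czzqv)'; at [9:16] → '(yqxch)'; at [16:19] → '(f)'.
`re.split` interleaves the captured-group text with the surrounding fragments.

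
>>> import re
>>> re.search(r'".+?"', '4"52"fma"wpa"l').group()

`search` walks the string left to right and returns the first match it finds.
The match spans [1:5] → '"52"'.

'"52"'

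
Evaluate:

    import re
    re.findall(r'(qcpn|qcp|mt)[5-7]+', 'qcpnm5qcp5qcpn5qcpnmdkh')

['qcp', 'qcpn']

Walking the string: at [6:10] match 'qcp5', group 1 = 'qcp'; at [10:15] match 'qcpn5', group 1 = 'qcpn'.
`findall` collects group 1 from each match (2 total).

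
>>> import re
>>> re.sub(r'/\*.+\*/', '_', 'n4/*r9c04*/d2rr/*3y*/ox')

'n4_ox'

Matches: at [2:21] → '/*r9c04*/d2rr/*3y*/'.
`sub` substitutes '_' at each match site.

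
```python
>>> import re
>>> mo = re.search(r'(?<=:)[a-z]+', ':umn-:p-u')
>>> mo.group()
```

The lookaround is zero-width — it requires the adjacent text to match without consuming it, so the asserted text isn't part of the match.
Unlike `match`, `search` isn't anchored — it looks for the pattern anywhere in the string.
The match spans [1:4] → 'umn'.

'umn'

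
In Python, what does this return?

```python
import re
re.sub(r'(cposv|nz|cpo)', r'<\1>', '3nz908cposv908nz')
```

'3<nz>908<cposv>908<nz>'

Alternation isn't longest-match — the leftmost alternative that fits at this position is chosen.
The replacement refers to a captured group, so each match is rewritten using its own captured text.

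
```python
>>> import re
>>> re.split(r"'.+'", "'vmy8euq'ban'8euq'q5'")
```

`split` removes every match and returns the 2 fragments in between.

['', '']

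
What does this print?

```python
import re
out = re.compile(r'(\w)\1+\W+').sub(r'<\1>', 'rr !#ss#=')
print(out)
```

`\1` is not a pattern — it's the concrete string captured by group 1, re-applied verbatim.
Matches: at [0:5] → 'rr !#'; at [5:9] → 'ss#='.
Each match is replaced using the text its own group 1 captured.

<r><s>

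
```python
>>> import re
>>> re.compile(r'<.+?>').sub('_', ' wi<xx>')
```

' wi_'

Every occurrence is swapped for '_'.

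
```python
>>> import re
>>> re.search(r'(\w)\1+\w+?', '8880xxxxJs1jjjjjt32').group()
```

'8880'

The backreference `\1` re-matches whatever the first group consumed, character for character.
`re.search` tries every starting position until one works.
The match spans [0:4] → '8880'.
Captured: group 1 = '8'.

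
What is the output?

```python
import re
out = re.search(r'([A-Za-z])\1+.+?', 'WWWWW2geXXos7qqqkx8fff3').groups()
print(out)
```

('W',)

After group 1 captures some text, `\1` only succeeds where that same text appears again.
Unlike `match`, `search` isn't anchored — it looks for the pattern anywhere in the string.
The match spans [0:6] → 'WWWWW2'.
Captured: group 1 = 'W'.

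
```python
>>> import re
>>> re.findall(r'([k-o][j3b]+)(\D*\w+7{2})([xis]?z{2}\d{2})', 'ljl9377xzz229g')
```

`findall` packs the 3 group values into a tuple for every match.

[('lj', 'l9377', 'xzz22')]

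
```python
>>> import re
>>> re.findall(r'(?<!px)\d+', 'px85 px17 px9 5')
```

The negative lookaround is zero-width — it rules out positions where the adjacent text would match, without consuming anything.
`findall` yields the raw match text (3 of them) because the pattern has no groups.

['5', '7', '5']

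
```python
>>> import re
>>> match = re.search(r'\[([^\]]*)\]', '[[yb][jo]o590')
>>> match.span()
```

(0, 5)

The match spans [0:5] → '[[yb]'.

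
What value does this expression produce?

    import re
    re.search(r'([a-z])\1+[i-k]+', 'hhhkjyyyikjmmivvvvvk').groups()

('h',)

`\1` is not a pattern — it's the concrete string captured by group 1, re-applied verbatim.
Unlike `match`, `search` isn't anchored — it looks for the pattern anywhere in the string.
The match spans [0:5] → 'hhhkj'.
Captured: group 1 = 'h'.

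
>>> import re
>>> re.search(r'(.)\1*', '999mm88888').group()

A backreference is literal: `\1` must see the identical characters the first group matched.
The match spans [0:3] → '999'.

'999'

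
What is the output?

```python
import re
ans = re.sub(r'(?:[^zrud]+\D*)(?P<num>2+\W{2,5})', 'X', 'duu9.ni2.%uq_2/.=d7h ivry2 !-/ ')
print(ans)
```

Every occurrence is swapped for 'X'.

duuXdX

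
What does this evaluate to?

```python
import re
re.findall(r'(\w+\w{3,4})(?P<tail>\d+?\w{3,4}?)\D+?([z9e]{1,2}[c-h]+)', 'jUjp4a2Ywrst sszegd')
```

This matches one or more of a word character, then 3 to 4 of a word character (captured); then one or more of a digit (lazy), then 3 to 4 of a word character (lazy) (captured as 'tail'); then one or more of a non-digit (lazy); then 1 to 2 of one of [z9e], then one or more of a character in [c-h] (captured).
The `?` after the quantifier makes it lazy — it takes as little as possible before letting the rest of the pattern try.
Matches: at [0:19] match 'jUjp4a2Ywrst sszegd', groups = ('jUjp4a', '2Ywr', 'zegd').
Multiple groups make `findall` return tuples — one 3-tuple for the one match.

[('jUjp4a', '2Ywr', 'zegd')]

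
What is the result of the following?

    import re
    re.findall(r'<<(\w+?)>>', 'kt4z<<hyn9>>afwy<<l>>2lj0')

['hyn9', 'l']

`findall` collects group 1 from each match (2 total).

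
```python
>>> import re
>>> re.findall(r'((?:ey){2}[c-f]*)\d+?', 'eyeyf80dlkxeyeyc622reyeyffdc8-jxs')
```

['eyeyf', 'eyeyc', 'eyeyffdc']

Pattern: the literal 'ey' repeated 2 times, then zero or more of a character in [c-f] (captured); then one or more of a digit (lazy).
Scanning left to right: at [0:6] match 'eyeyf8', group 1 = 'eyeyf'; at [11:17] match 'eyeyc6', group 1 = 'eyeyc'; at [20:29] match 'eyeyffdc8', group 1 = 'eyeyffdc'.
One capturing group, so `findall` returns just the captured substring from each match — 3 in all.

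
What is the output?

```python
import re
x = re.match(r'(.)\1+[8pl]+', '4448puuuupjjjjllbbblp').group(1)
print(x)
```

The match spans [0:5] → '4448p'.
Captured: group 1 = '4'.

4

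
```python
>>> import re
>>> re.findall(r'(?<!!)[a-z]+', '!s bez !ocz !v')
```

['bez', 'cz']

The negative lookaround is zero-width — it rules out positions where the adjacent text would match, without consuming anything.
With no groups in the pattern, `findall` gives back each whole match — 2 here.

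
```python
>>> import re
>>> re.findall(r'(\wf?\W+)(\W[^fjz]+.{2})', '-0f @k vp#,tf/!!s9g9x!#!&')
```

Pattern: a word character, then optionally a literal 'f', then one or more of a non-word character (captured); then a non-word character, then one or more of any character except [fjz], then exactly 2 of any character (captured).
Walking the string: at [1:14] match '0f @k vp#,tf/', groups = ('0f ', '@k vp#,tf/').
Multiple groups make `findall` return tuples — one 2-tuple for the one match.

[('0f ', '@k vp#,tf/')]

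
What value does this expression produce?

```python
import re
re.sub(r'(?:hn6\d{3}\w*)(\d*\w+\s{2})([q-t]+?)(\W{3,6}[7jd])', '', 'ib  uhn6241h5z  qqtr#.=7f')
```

'ib  uf'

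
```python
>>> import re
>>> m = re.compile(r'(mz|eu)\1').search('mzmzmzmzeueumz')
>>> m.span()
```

After group 1 captures some text, `\1` only succeeds where that same text appears again.
The match spans [0:4] → 'mzmz'.

(0, 4)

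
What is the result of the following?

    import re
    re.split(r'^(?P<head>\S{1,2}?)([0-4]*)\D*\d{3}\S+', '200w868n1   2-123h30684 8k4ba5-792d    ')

['', '2', '00', '   2-123h30684 8k4ba5-792d    ']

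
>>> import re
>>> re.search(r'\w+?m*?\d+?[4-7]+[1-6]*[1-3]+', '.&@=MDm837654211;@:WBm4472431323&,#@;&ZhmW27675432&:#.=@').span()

(4, 16)

This matches one or more of a word character (lazy), then zero or more of the literal 'm' (lazy), then one or more of a digit (lazy); then one or more of a character in [4-7]; then zero or more of a character in [1-6], then one or more of a character in [1-3].
The match spans [4:16] → 'MDm837654211'.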